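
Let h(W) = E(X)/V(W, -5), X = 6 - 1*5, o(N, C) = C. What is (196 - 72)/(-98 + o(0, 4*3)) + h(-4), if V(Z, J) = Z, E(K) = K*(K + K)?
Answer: -167/86 ≈ -1.9419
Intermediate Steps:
X = 1 (X = 6 - 5 = 1)
E(K) = 2*K² (E(K) = K*(2*K) = 2*K²)
h(W) = 2/W (h(W) = (2*1²)/W = (2*1)/W = 2/W)
(196 - 72)/(-98 + o(0, 4*3)) + h(-4) = (196 - 72)/(-98 + 4*3) + 2/(-4) = 124/(-98 + 12) + 2*(-¼) = 124/(-86) - ½ = 124*(-1/86) - ½ = -62/43 - ½ = -167/86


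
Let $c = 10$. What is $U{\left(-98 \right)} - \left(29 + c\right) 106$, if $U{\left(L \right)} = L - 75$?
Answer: $-4307$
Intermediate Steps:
$U{\left(L \right)} = -75 + L$
$U{\left(-98 \right)} - \left(29 + c\right) 106 = \left(-75 - 98\right) - \left(29 + 10\right) 106 = -173 - 39 \cdot 106 = -173 - 4134 = -4307$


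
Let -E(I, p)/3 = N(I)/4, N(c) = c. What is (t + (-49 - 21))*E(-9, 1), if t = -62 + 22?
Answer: -1485/2 ≈ -742.50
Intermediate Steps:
E(I, p) = -3*I/4
t = -40
(t + (-49 - 21))*E(-9, 1) = (-40 + (-49 - 21))*(-¾*(-9)) = (-40 - 70)*(27/4) = -110*27/4 = -1485/2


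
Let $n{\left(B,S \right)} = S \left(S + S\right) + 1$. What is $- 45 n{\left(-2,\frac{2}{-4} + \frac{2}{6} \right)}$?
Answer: $- \frac{95}{2} \approx -47.5$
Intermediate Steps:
$n{\left(B,S \right)} = 1 + 2 S^{2}$ ($n{\left(B,S \right)} = S 2 S + 1 = 2 S^{2} + 1 = 1 + 2 S^{2}$)
$- 45 n{\left(-2,\frac{2}{-4} + \frac{2}{6} \right)} = - 45 \left(1 + 2 \left(\frac{2}{-4} + \frac{2}{6}\right)^{2}\right) = - 45 \left(1 + 2 \left(2 \left(- \frac{1}{4}\right) + 2 \cdot \frac{1}{6}\right)^{2}\right) = - 45 \left(1 + 2 \left(- \frac{1}{2} + \frac{1}{3}\right)^{2}\right) = - 45 \left(1 + 2 \left(- \frac{1}{6}\right)^{2}\right) = - 45 \left(1 + 2 \cdot \frac{1}{36}\right) = - 45 \left(1 + \frac{1}{18}\right) = \left(-45\right) \frac{19}{18} = - \frac{95}{2}$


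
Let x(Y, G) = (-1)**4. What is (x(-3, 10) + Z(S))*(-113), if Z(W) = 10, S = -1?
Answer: -1243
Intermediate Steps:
x(Y, G) = 1
(x(-3, 10) + Z(S))*(-113) = (1 + 10)*(-113) = 11*(-113) = -1243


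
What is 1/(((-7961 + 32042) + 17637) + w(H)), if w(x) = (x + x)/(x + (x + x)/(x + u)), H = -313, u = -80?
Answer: 391/16312524 ≈ 2.3969e-5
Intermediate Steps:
w(x) = 2*x/(x + 2*x/(-80 + x)) (w(x) = (x + x)/(x + (x + x)/(x - 80)) = (2*x)/(x + (2*x)/(-80 + x)) = (2*x)/(x + 2*x/(-80 + x)) = 2*x/(x + 2*x/(-80 + x)))
1/(((-7961 + 32042) + 17637) + w(H)) = 1/(((-7961 + 32042) + 17637) + 2*(-80 - 313)/(-78 - 313)) = 1/((24081 + 17637) + 2*(-393)/(-391)) = 1/(41718 + 2*(-1/391)*(-393)) = 1/(41718 + 786/391) = 1/(16312524/391) = 391/16312524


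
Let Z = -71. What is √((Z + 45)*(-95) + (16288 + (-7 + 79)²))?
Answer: √23942 ≈ 154.73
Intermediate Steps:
√((Z + 45)*(-95) + (16288 + (-7 + 79)²)) = √((-71 + 45)*(-95) + (16288 + (-7 + 79)²)) = √(-26*(-95) + (16288 + 72²)) = √(2470 + (16288 + 5184)) = √(2470 + 21472) = √23942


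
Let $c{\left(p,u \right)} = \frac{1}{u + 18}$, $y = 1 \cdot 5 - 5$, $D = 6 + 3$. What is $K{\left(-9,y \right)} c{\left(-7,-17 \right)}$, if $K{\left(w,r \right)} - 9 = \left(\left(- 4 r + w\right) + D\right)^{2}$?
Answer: $9$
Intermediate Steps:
$D = 9$
$y = 0$ ($y = 5 - 5 = 0$)
$K{\left(w,r \right)} = 9 + \left(9 + w - 4 r\right)^{2}$ ($K{\left(w,r \right)} = 9 + \left(\left(- 4 r + w\right) + 9\right)^{2} = 9 + \left(\left(w - 4 r\right) + 9\right)^{2} = 9 + \left(9 + w - 4 r\right)^{2}$)
$c{\left(p,u \right)} = \frac{1}{18 + u}$
$K{\left(-9,y \right)} c{\left(-7,-17 \right)} = \frac{9 + \left(9 - 9 - 0\right)^{2}}{18 - 17} = \frac{9 + \left(9 - 9 + 0\right)^{2}}{1} = \left(9 + 0^{2}\right) 1 = \left(9 + 0\right) 1 = 9 \cdot 1 = 9$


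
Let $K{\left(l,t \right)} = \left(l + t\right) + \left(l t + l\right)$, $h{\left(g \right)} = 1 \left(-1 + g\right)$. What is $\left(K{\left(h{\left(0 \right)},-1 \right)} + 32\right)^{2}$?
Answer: $900$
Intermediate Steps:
$h{\left(g \right)} = -1 + g$
$K{\left(l,t \right)} = t + 2 l + l t$ ($K{\left(l,t \right)} = \left(l + t\right) + \left(l + l t\right) = t + 2 l + l t$)
$\left(K{\left(h{\left(0 \right)},-1 \right)} + 32\right)^{2} = \left(\left(-1 + 2 \left(-1 + 0\right) + \left(-1 + 0\right) \left(-1\right)\right) + 32\right)^{2} = \left(\left(-1 + 2 \left(-1\right) - -1\right) + 32\right)^{2} = \left(\left(-1 - 2 + 1\right) + 32\right)^{2} = \left(-2 + 32\right)^{2} = 30^{2} = 900$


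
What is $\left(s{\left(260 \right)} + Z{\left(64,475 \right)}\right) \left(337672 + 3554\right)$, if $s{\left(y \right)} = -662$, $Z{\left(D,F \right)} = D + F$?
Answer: $-41970798$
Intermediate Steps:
$\left(s{\left(260 \right)} + Z{\left(64,475 \right)}\right) \left(337672 + 3554\right) = \left(-662 + \left(64 + 475\right)\right) \left(337672 + 3554\right) = \left(-662 + 539\right) 341226 = \left(-123\right) 341226 = -41970798$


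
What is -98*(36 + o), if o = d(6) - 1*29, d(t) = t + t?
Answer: -1862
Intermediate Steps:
d(t) = 2*t
o = -17 (o = 2*6 - 1*29 = 12 - 29 = -17)
-98*(36 + o) = -98*(36 - 17) = -98*19 = -1862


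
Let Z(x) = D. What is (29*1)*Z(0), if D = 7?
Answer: 203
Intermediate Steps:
Z(x) = 7
(29*1)*Z(0) = (29*1)*7 = 29*7 = 203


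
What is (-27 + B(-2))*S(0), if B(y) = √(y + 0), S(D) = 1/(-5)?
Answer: 27/5 - I*√2/5 ≈ 5.4 - 0.28284*I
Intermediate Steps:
S(D) = -⅕
B(y) = √y
(-27 + B(-2))*S(0) = (-27 + √(-2))*(-⅕) = (-27 + I*√2)*(-⅕) = 27/5 - I*√2/5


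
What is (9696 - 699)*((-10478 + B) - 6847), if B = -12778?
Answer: -270836691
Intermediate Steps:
(9696 - 699)*((-10478 + B) - 6847) = (9696 - 699)*((-10478 - 12778) - 6847) = 8997*(-23256 - 6847) = 8997*(-30103) = -270836691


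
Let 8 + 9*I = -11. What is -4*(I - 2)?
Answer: 148/9 ≈ 16.444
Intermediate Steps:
I = -19/9 (I = -8/9 + (⅑)*(-11) = -8/9 - 11/9 = -19/9 ≈ -2.1111)
-4*(I - 2) = -4*(-19/9 - 2) = -4*(-37/9) = 148/9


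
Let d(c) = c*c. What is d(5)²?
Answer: 625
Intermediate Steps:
d(c) = c²
d(5)² = (5²)² = 25² = 625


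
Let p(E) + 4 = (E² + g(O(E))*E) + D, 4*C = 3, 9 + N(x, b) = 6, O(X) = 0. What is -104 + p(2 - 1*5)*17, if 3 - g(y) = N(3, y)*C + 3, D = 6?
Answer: -127/4 ≈ -31.750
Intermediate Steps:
N(x, b) = -3 (N(x, b) = -9 + 6 = -3)
C = ¾ (C = (¼)*3 = ¾ ≈ 0.75000)
g(y) = 9/4 (g(y) = 3 - (-3*¾ + 3) = 3 - (-9/4 + 3) = 3 - 1*¾ = 3 - ¾ = 9/4)
p(E) = 2 + E² + 9*E/4 (p(E) = -4 + ((E² + 9*E/4) + 6) = -4 + (6 + E² + 9*E/4) = 2 + E² + 9*E/4)
-104 + p(2 - 1*5)*17 = -104 + (2 + (2 - 1*5)² + 9*(2 - 1*5)/4)*17 = -104 + (2 + (2 - 5)² + 9*(2 - 5)/4)*17 = -104 + (2 + (-3)² + (9/4)*(-3))*17 = -104 + (2 + 9 - 27/4)*17 = -104 + (17/4)*17 = -104 + 289/4 = -127/4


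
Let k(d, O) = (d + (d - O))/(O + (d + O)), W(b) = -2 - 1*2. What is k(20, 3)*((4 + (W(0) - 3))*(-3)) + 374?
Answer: 10057/26 ≈ 386.81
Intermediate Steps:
W(b) = -4 (W(b) = -2 - 2 = -4)
k(d, O) = (-O + 2*d)/(d + 2*O) (k(d, O) = (-O + 2*d)/(O + (O + d)) = (-O + 2*d)/(d + 2*O))
k(20, 3)*((4 + (W(0) - 3))*(-3)) + 374 = ((-1*3 + 2*20)/(20 + 2*3))*((4 + (-4 - 3))*(-3)) + 374 = ((-3 + 40)/(20 + 6))*((4 - 7)*(-3)) + 374 = (37/26)*(-3*(-3)) + 374 = ((1/26)*37)*9 + 374 = (37/26)*9 + 374 = 333/26 + 374 = 10057/26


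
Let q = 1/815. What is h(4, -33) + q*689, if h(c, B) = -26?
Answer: -20501/815 ≈ -25.155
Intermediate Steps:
q = 1/815 ≈ 0.0012270
h(4, -33) + q*689 = -26 + (1/815)*689 = -26 + 689/815 = -20501/815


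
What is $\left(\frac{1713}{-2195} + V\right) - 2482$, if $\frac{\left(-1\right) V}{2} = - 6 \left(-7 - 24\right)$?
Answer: $- \frac{6266243}{2195} \approx -2854.8$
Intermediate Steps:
$V = -372$ ($V = - 2 \left(- 6 \left(-7 - 24\right)\right) = - 2 \left(\left(-6\right) \left(-31\right)\right) = \left(-2\right) 186 = -372$)
$\left(\frac{1713}{-2195} + V\right) - 2482 = \left(\frac{1713}{-2195} - 372\right) - 2482 = \left(1713 \left(- \frac{1}{2195}\right) - 372\right) - 2482 = \left(- \frac{1713}{2195} - 372\right) - 2482 = - \frac{818253}{2195} - 2482 = - \frac{6266243}{2195}$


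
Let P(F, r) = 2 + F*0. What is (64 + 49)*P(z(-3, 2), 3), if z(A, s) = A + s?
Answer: 226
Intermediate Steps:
P(F, r) = 2 (P(F, r) = 2 + 0 = 2)
(64 + 49)*P(z(-3, 2), 3) = (64 + 49)*2 = 113*2 = 226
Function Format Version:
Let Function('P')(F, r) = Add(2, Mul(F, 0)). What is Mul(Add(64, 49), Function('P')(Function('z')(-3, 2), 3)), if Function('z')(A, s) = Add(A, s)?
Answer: 226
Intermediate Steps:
Function('P')(F, r) = 2 (Function('P')(F, r) = Add(2, 0) = 2)
Mul(Add(64, 49), Function('P')(Function('z')(-3, 2), 3)) = Mul(Add(64, 49), 2) = Mul(113, 2) = 226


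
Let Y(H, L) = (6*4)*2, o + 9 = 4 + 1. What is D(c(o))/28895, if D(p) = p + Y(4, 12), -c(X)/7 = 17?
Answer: -71/28895 ≈ -0.0024572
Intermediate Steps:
o = -4 (o = -9 + (4 + 1) = -9 + 5 = -4)
c(X) = -119 (c(X) = -7*17 = -119)
Y(H, L) = 48 (Y(H, L) = 24*2 = 48)
D(p) = 48 + p (D(p) = p + 48 = 48 + p)
D(c(o))/28895 = (48 - 119)/28895 = -71*1/28895 = -71/28895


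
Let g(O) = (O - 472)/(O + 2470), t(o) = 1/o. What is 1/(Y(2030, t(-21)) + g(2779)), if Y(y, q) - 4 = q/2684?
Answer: 295854636/1313445043 ≈ 0.22525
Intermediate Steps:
Y(y, q) = 4 + q/2684
g(O) = (-472 + O)/(2470 + O)
1/(Y(2030, t(-21)) + g(2779)) = 1/((4 + (1/2684)/(-21)) + (-472 + 2779)/(2470 + 2779)) = 1/((4 + (1/2684)*(-1/21)) + 2307/5249) = 1/((4 - 1/56364) + (1/5249)*2307) = 1/(225455/56364 + 2307/5249) = 1/(1313445043/295854636) = 295854636/1313445043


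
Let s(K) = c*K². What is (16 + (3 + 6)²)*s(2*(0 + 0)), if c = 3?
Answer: 0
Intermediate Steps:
s(K) = 3*K²
(16 + (3 + 6)²)*s(2*(0 + 0)) = (16 + (3 + 6)²)*(3*(2*(0 + 0))²) = (16 + 9²)*(3*(2*0)²) = (16 + 81)*(3*0²) = 97*(3*0) = 97*0 = 0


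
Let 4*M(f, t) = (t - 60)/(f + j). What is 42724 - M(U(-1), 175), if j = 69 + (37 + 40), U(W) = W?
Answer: 4955961/116 ≈ 42724.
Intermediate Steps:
j = 146 (j = 69 + 77 = 146)
M(f, t) = (-60 + t)/(4*(146 + f)) (M(f, t) = ((t - 60)/(f + 146))/4 = ((-60 + t)/(146 + f))/4 = (-60 + t)/(4*(146 + f)))
42724 - M(U(-1), 175) = 42724 - (-60 + 175)/(4*(146 - 1)) = 42724 - 115/(4*145) = 42724 - 1*23/116 = 42724 - 23/116 = 4955961/116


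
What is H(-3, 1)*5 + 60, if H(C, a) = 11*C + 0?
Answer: -105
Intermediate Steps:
H(C, a) = 11*C
H(-3, 1)*5 + 60 = (11*(-3))*5 + 60 = -33*5 + 60 = -165 + 60 = -105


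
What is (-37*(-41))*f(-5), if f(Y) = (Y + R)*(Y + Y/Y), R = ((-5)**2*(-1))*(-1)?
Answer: -121360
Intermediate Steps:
R = 25 (R = (25*(-1))*(-1) = -25*(-1) = 25)
f(Y) = (1 + Y)*(25 + Y) (f(Y) = (Y + 25)*(Y + Y/Y) = (25 + Y)*(Y + 1) = (25 + Y)*(1 + Y) = (1 + Y)*(25 + Y))
(-37*(-41))*f(-5) = (-37*(-41))*(25 + (-5)**2 + 26*(-5)) = 1517*(25 + 25 - 130) = 1517*(-80) = -121360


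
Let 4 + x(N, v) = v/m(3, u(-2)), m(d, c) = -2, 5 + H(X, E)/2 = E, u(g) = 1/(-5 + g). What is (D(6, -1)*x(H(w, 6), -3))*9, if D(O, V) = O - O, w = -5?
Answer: 0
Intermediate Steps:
H(X, E) = -10 + 2*E
D(O, V) = 0
x(N, v) = -4 - v/2 (x(N, v) = -4 + v/(-2) = -4 + v*(-½) = -4 - v/2)
(D(6, -1)*x(H(w, 6), -3))*9 = (0*(-4 - ½*(-3)))*9 = (0*(-4 + 3/2))*9 = (0*(-5/2))*9 = 0*9 = 0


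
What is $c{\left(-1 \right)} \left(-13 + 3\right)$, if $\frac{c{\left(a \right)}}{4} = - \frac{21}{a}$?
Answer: $-840$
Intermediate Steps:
$c{\left(a \right)} = - \frac{84}{a}$ ($c{\left(a \right)} = 4 \left(- \frac{21}{a}\right) = - \frac{84}{a}$)
$c{\left(-1 \right)} \left(-13 + 3\right) = - \frac{84}{-1} \left(-13 + 3\right) = \left(-84\right) \left(-1\right) \left(-10\right) = 84 \left(-10\right) = -840$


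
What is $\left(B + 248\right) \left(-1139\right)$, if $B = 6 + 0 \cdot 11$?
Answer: $-289306$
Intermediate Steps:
$B = 6$ ($B = 6 + 0 = 6$)
$\left(B + 248\right) \left(-1139\right) = \left(6 + 248\right) \left(-1139\right) = 254 \left(-1139\right) = -289306$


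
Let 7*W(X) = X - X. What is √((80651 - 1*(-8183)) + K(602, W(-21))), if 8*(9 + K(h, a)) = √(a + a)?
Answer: 5*√3553 ≈ 298.04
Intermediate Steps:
W(X) = 0 (W(X) = (X - X)/7 = (⅐)*0 = 0)
K(h, a) = -9 + √2*√a/8 (K(h, a) = -9 + √(a + a)/8 = -9 + √(2*a)/8 = -9 + (√2*√a)/8 = -9 + √2*√a/8)
√((80651 - 1*(-8183)) + K(602, W(-21))) = √((80651 - 1*(-8183)) + (-9 + √2*√0/8)) = √((80651 + 8183) + (-9 + (⅛)*√2*0)) = √(88834 + (-9 + 0)) = √(88834 - 9) = √88825 = 5*√3553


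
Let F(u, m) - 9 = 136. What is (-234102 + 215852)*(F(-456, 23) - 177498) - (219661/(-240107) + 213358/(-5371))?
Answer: 4174085947674546787/1289614697 ≈ 3.2367e+9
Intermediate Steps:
F(u, m) = 145 (F(u, m) = 9 + 136 = 145)
(-234102 + 215852)*(F(-456, 23) - 177498) - (219661/(-240107) + 213358/(-5371)) = (-234102 + 215852)*(145 - 177498) - (219661/(-240107) + 213358/(-5371)) = -18250*(-177353) - (219661*(-1/240107) + 213358*(-1/5371)) = 3236692250 - (-219661/240107 - 213358/5371) = 3236692250 - 1*(-52408548537/1289614697) = 3236692250 + 52408548537/1289614697 = 4174085947674546787/1289614697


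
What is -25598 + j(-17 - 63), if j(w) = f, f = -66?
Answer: -25664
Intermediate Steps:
j(w) = -66
-25598 + j(-17 - 63) = -25598 - 66 = -25664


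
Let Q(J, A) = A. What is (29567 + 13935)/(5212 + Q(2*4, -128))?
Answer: 21751/2542 ≈ 8.5566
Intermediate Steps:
(29567 + 13935)/(5212 + Q(2*4, -128)) = (29567 + 13935)/(5212 - 128) = 43502/5084 = 43502*(1/5084) = 21751/2542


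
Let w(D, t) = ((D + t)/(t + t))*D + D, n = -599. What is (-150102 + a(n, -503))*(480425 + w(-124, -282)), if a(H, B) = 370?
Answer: -10138332008860/141 ≈ -7.1903e+10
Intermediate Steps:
w(D, t) = D + D*(D + t)/(2*t) (w(D, t) = ((D + t)/((2*t)))*D + D = ((D + t)*(1/(2*t)))*D + D = ((D + t)/(2*t))*D + D = D*(D + t)/(2*t) + D = D + D*(D + t)/(2*t))
(-150102 + a(n, -503))*(480425 + w(-124, -282)) = (-150102 + 370)*(480425 + (½)*(-124)*(-124 + 3*(-282))/(-282)) = -149732*(480425 + (½)*(-124)*(-1/282)*(-124 - 846)) = -149732*(480425 + (½)*(-124)*(-1/282)*(-970)) = -149732*(480425 - 30070/141) = -149732*67709855/141 = -10138332008860/141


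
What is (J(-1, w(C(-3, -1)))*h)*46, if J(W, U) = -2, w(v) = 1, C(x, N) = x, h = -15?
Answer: 1380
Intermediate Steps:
(J(-1, w(C(-3, -1)))*h)*46 = -2*(-15)*46 = 30*46 = 1380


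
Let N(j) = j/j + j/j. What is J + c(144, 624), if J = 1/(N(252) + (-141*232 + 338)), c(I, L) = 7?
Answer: 226603/32372 ≈ 7.0000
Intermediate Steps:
N(j) = 2 (N(j) = 1 + 1 = 2)
J = -1/32372 (J = 1/(2 + (-141*232 + 338)) = 1/(2 + (-32712 + 338)) = 1/(2 - 32374) = 1/(-32372) = -1/32372 ≈ -3.0891e-5)
J + c(144, 624) = -1/32372 + 7 = 226603/32372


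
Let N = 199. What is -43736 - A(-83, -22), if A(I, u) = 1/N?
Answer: -8703465/199 ≈ -43736.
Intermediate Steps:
A(I, u) = 1/199
-43736 - A(-83, -22) = -43736 - 1*1/199 = -43736 - 1/199 = -8703465/199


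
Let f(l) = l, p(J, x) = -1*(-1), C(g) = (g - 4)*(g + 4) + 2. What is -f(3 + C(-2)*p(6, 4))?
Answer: 7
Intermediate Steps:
C(g) = 2 + (-4 + g)*(4 + g) (C(g) = (-4 + g)*(4 + g) + 2 = 2 + (-4 + g)*(4 + g))
p(J, x) = 1
-f(3 + C(-2)*p(6, 4)) = -(3 + (-14 + (-2)**2)*1) = -(3 + (-14 + 4)*1) = -(3 - 10*1) = -(3 - 10) = -1*(-7) = 7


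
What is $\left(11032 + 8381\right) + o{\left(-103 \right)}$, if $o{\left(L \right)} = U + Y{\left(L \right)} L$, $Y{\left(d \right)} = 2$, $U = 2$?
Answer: $19209$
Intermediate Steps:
$o{\left(L \right)} = 2 + 2 L$
$\left(11032 + 8381\right) + o{\left(-103 \right)} = \left(11032 + 8381\right) + \left(2 + 2 \left(-103\right)\right) = 19413 + \left(2 - 206\right) = 19413 - 204 = 19209$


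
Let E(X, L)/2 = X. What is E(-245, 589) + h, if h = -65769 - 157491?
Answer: -223750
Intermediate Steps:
E(X, L) = 2*X
h = -223260
E(-245, 589) + h = 2*(-245) - 223260 = -490 - 223260 = -223750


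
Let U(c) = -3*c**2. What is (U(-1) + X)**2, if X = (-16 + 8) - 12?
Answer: 529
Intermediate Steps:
X = -20 (X = -8 - 12 = -20)
(U(-1) + X)**2 = (-3*(-1)**2 - 20)**2 = (-3*1 - 20)**2 = (-3 - 20)**2 = (-23)**2 = 529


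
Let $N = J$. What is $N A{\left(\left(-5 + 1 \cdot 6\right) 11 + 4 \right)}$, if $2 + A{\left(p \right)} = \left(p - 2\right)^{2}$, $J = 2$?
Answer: $334$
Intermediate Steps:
$A{\left(p \right)} = -2 + \left(-2 + p\right)^{2}$ ($A{\left(p \right)} = -2 + \left(p - 2\right)^{2} = -2 + \left(-2 + p\right)^{2}$)
$N = 2$
$N A{\left(\left(-5 + 1 \cdot 6\right) 11 + 4 \right)} = 2 \left(-2 + \left(-2 + \left(\left(-5 + 1 \cdot 6\right) 11 + 4\right)\right)^{2}\right) = 2 \left(-2 + \left(-2 + \left(\left(-5 + 6\right) 11 + 4\right)\right)^{2}\right) = 2 \left(-2 + \left(-2 + \left(1 \cdot 11 + 4\right)\right)^{2}\right) = 2 \left(-2 + \left(-2 + \left(11 + 4\right)\right)^{2}\right) = 2 \left(-2 + \left(-2 + 15\right)^{2}\right) = 2 \left(-2 + 13^{2}\right) = 2 \left(-2 + 169\right) = 2 \cdot 167 = 334$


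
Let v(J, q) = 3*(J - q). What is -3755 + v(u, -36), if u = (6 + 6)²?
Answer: -3215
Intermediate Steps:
u = 144 (u = 12² = 144)
v(J, q) = -3*q + 3*J
-3755 + v(u, -36) = -3755 + (-3*(-36) + 3*144) = -3755 + (108 + 432) = -3755 + 540 = -3215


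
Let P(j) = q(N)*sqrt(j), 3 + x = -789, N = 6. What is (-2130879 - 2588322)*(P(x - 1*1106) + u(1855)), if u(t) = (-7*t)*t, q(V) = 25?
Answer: 113672220347175 - 117980025*I*sqrt(1898) ≈ 1.1367e+14 - 5.1399e+9*I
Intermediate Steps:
u(t) = -7*t**2
x = -792 (x = -3 - 789 = -792)
P(j) = 25*sqrt(j)
(-2130879 - 2588322)*(P(x - 1*1106) + u(1855)) = (-2130879 - 2588322)*(25*sqrt(-792 - 1*1106) - 7*1855**2) = -4719201*(25*sqrt(-792 - 1106) - 7*3441025) = -4719201*(25*sqrt(-1898) - 24087175) = -4719201*(25*(I*sqrt(1898)) - 24087175) = -4719201*(25*I*sqrt(1898) - 24087175) = -4719201*(-24087175 + 25*I*sqrt(1898)) = 113672220347175 - 117980025*I*sqrt(1898)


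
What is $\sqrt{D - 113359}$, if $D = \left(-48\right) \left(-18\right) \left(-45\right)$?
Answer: $i \sqrt{152239} \approx 390.18 i$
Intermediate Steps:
$D = -38880$ ($D = 864 \left(-45\right) = -38880$)
$\sqrt{D - 113359} = \sqrt{-38880 - 113359} = \sqrt{-152239} = i \sqrt{152239}$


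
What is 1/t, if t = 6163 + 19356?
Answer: 1/25519 ≈ 3.9187e-5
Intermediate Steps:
t = 25519
1/t = 1/25519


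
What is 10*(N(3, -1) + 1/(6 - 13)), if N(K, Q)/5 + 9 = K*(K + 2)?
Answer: 2090/7 ≈ 298.57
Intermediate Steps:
N(K, Q) = -45 + 5*K*(2 + K) (N(K, Q) = -45 + 5*(K*(K + 2)) = -45 + 5*(K*(2 + K)) = -45 + 5*K*(2 + K))
10*(N(3, -1) + 1/(6 - 13)) = 10*((-45 + 5*3² + 10*3) + 1/(6 - 13)) = 10*((-45 + 5*9 + 30) + 1/(-7)) = 10*((-45 + 45 + 30) - ⅐) = 10*(30 - ⅐) = 10*(209/7) = 2090/7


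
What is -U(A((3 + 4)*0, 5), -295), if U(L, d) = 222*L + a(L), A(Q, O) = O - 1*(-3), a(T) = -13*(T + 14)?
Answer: -1490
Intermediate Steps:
a(T) = -182 - 13*T (a(T) = -13*(14 + T) = -182 - 13*T)
A(Q, O) = 3 + O (A(Q, O) = O + 3 = 3 + O)
U(L, d) = -182 + 209*L (U(L, d) = 222*L + (-182 - 13*L) = -182 + 209*L)
-U(A((3 + 4)*0, 5), -295) = -(-182 + 209*(3 + 5)) = -(-182 + 209*8) = -(-182 + 1672) = -1*1490 = -1490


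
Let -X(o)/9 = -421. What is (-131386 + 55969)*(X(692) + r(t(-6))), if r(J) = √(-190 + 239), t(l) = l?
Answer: -286282932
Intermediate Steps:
r(J) = 7 (r(J) = √49 = 7)
X(o) = 3789 (X(o) = -9*(-421) = 3789)
(-131386 + 55969)*(X(692) + r(t(-6))) = (-131386 + 55969)*(3789 + 7) = -75417*3796 = -286282932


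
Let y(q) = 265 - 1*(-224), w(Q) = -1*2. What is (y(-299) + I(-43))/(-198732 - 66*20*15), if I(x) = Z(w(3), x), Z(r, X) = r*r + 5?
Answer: -83/36422 ≈ -0.0022788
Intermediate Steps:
w(Q) = -2
y(q) = 489 (y(q) = 265 + 224 = 489)
Z(r, X) = 5 + r² (Z(r, X) = r² + 5 = 5 + r²)
I(x) = 9 (I(x) = 5 + (-2)² = 5 + 4 = 9)
(y(-299) + I(-43))/(-198732 - 66*20*15) = (489 + 9)/(-198732 - 66*20*15) = 498/(-198732 - 1320*15) = 498/(-198732 - 19800) = 498/(-218532) = 498*(-1/218532) = -83/36422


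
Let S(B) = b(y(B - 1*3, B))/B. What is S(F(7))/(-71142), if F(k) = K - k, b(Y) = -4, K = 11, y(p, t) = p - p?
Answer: 1/71142 ≈ 1.4056e-5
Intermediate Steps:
y(p, t) = 0
F(k) = 11 - k
S(B) = -4/B
S(F(7))/(-71142) = -4/(11 - 1*7)/(-71142) = -4/(11 - 7)*(-1/71142) = -4/4*(-1/71142) = -4*1/4*(-1/71142) = -1*(-1/71142) = 1/71142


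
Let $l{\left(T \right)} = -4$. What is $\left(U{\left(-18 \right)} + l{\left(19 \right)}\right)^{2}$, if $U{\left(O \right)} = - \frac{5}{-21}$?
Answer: $\frac{6241}{441} \approx 14.152$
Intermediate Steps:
$U{\left(O \right)} = \frac{5}{21}$ ($U{\left(O \right)} = \left(-5\right) \left(- \frac{1}{21}\right) = \frac{5}{21}$)
$\left(U{\left(-18 \right)} + l{\left(19 \right)}\right)^{2} = \left(\frac{5}{21} - 4\right)^{2} = \left(- \frac{79}{21}\right)^{2} = \frac{6241}{441}$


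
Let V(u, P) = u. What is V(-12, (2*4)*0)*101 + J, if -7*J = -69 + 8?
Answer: -8423/7 ≈ -1203.3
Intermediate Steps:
J = 61/7 (J = -(-69 + 8)/7 = -1/7*(-61) = 61/7 ≈ 8.7143)
V(-12, (2*4)*0)*101 + J = -12*101 + 61/7 = -1212 + 61/7 = -8423/7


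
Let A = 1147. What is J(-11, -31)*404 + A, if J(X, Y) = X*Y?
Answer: 138911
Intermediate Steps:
J(-11, -31)*404 + A = -11*(-31)*404 + 1147 = 341*404 + 1147 = 137764 + 1147 = 138911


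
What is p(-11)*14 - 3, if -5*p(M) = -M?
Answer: -169/5 ≈ -33.800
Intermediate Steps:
p(M) = M/5 (p(M) = -(-1)*M/5 = M/5)
p(-11)*14 - 3 = ((1/5)*(-11))*14 - 3 = -11/5*14 - 3 = -154/5 - 3 = -169/5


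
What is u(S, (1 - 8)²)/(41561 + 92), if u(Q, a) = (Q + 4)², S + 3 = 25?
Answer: 676/41653 ≈ 0.016229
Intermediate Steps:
S = 22 (S = -3 + 25 = 22)
u(Q, a) = (4 + Q)²
u(S, (1 - 8)²)/(41561 + 92) = (4 + 22)²/(41561 + 92) = 26²/41653 = 676*(1/41653) = 676/41653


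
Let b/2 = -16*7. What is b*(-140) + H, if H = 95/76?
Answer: 125445/4 ≈ 31361.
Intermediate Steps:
b = -224 (b = 2*(-16*7) = 2*(-112) = -224)
H = 5/4 (H = 95*(1/76) = 5/4 ≈ 1.2500)
b*(-140) + H = -224*(-140) + 5/4 = 31360 + 5/4 = 125445/4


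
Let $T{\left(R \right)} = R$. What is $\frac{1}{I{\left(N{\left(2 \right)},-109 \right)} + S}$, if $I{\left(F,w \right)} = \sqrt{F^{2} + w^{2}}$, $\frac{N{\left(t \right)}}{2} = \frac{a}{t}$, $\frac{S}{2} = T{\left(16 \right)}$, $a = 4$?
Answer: $- \frac{32}{10873} + \frac{\sqrt{11897}}{10873} \approx 0.0070885$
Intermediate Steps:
$S = 32$ ($S = 2 \cdot 16 = 32$)
$N{\left(t \right)} = \frac{8}{t}$ ($N{\left(t \right)} = 2 \frac{4}{t} = \frac{8}{t}$)
$\frac{1}{I{\left(N{\left(2 \right)},-109 \right)} + S} = \frac{1}{\sqrt{\left(\frac{8}{2}\right)^{2} + \left(-109\right)^{2}} + 32} = \frac{1}{\sqrt{\left(8 \cdot \frac{1}{2}\right)^{2} + 11881} + 32} = \frac{1}{\sqrt{4^{2} + 11881} + 32} = \frac{1}{\sqrt{16 + 11881} + 32} = \frac{1}{\sqrt{11897} + 32} = \frac{1}{32 + \sqrt{11897}}$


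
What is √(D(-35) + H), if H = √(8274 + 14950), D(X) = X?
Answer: √(-35 + 2*√5806) ≈ 10.835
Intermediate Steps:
H = 2*√5806 (H = √23224 = 2*√5806 ≈ 152.39)
√(D(-35) + H) = √(-35 + 2*√5806)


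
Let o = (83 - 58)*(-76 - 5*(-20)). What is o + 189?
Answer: 789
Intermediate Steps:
o = 600 (o = 25*(-76 + 100) = 25*24 = 600)
o + 189 = 600 + 189 = 789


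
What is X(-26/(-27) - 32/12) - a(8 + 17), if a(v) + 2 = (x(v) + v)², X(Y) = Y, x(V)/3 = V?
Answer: -269992/27 ≈ -9999.7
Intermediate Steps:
x(V) = 3*V
a(v) = -2 + 16*v² (a(v) = -2 + (3*v + v)² = -2 + (4*v)² = -2 + 16*v²)
X(-26/(-27) - 32/12) - a(8 + 17) = (-26/(-27) - 32/12) - (-2 + 16*(8 + 17)²) = (-26*(-1/27) - 32*1/12) - (-2 + 16*25²) = (26/27 - 8/3) - (-2 + 16*625) = -46/27 - (-2 + 10000) = -46/27 - 1*9998 = -46/27 - 9998 = -269992/27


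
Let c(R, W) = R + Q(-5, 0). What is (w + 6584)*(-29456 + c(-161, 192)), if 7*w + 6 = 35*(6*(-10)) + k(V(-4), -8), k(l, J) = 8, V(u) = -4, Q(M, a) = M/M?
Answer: -1302807840/7 ≈ -1.8612e+8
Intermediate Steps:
Q(M, a) = 1
c(R, W) = 1 + R (c(R, W) = R + 1 = 1 + R)
w = -2098/7 (w = -6/7 + (35*(6*(-10)) + 8)/7 = -6/7 + (35*(-60) + 8)/7 = -6/7 + (-2100 + 8)/7 = -6/7 + (1/7)*(-2092) = -6/7 - 2092/7 = -2098/7 ≈ -299.71)
(w + 6584)*(-29456 + c(-161, 192)) = (-2098/7 + 6584)*(-29456 + (1 - 161)) = 43990*(-29456 - 160)/7 = (43990/7)*(-29616) = -1302807840/7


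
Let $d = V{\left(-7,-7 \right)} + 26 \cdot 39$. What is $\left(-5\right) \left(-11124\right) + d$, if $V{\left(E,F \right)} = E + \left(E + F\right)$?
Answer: $56613$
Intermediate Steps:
$V{\left(E,F \right)} = F + 2 E$
$d = 993$ ($d = \left(-7 + 2 \left(-7\right)\right) + 26 \cdot 39 = \left(-7 - 14\right) + 1014 = -21 + 1014 = 993$)
$\left(-5\right) \left(-11124\right) + d = \left(-5\right) \left(-11124\right) + 993 = 55620 + 993 = 56613$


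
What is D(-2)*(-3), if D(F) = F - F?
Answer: 0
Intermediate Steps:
D(F) = 0
D(-2)*(-3) = 0*(-3) = 0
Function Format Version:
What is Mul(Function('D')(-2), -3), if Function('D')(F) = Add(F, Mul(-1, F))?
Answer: 0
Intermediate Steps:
Function('D')(F) = 0
Mul(Function('D')(-2), -3) = Mul(0, -3) = 0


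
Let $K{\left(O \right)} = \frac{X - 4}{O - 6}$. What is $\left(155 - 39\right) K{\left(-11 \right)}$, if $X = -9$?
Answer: $\frac{1508}{17} \approx 88.706$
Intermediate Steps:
$K{\left(O \right)} = - \frac{13}{-6 + O}$ ($K{\left(O \right)} = \frac{-9 - 4}{O - 6} = - \frac{13}{-6 + O}$)
$\left(155 - 39\right) K{\left(-11 \right)} = \left(155 - 39\right) \left(- \frac{13}{-6 - 11}\right) = \left(155 - 39\right) \left(- \frac{13}{-17}\right) = \left(155 - 39\right) \left(\left(-13\right) \left(- \frac{1}{17}\right)\right) = 116 \cdot \frac{13}{17} = \frac{1508}{17}$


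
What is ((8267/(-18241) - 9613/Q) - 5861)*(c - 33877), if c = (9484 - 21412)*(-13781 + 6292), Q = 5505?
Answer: -362576255812804871/692529 ≈ -5.2355e+11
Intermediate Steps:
c = 89328792 (c = -11928*(-7489) = 89328792)
((8267/(-18241) - 9613/Q) - 5861)*(c - 33877) = ((8267/(-18241) - 9613/5505) - 5861)*(89328792 - 33877) = ((8267*(-1/18241) - 9613*1/5505) - 5861)*89294915 = ((-8267/18241 - 9613/5505) - 5861)*89294915 = (-220860568/100416705 - 5861)*89294915 = -588763168573/100416705*89294915 = -362576255812804871/692529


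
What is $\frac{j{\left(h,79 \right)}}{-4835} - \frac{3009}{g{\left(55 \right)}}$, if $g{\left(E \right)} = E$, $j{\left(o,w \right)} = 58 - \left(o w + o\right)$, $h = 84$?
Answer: $- \frac{2836421}{53185} \approx -53.331$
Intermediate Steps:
$j{\left(o,w \right)} = 58 - o - o w$ ($j{\left(o,w \right)} = 58 - \left(o + o w\right) = 58 - o - o w$)
$\frac{j{\left(h,79 \right)}}{-4835} - \frac{3009}{g{\left(55 \right)}} = \frac{58 - 84 - 84 \cdot 79}{-4835} - \frac{3009}{55} = \left(58 - 84 - 6636\right) \left(- \frac{1}{4835}\right) - \frac{3009}{55} = \left(-6662\right) \left(- \frac{1}{4835}\right) - \frac{3009}{55} = \frac{6662}{4835} - \frac{3009}{55} = - \frac{2836421}{53185}$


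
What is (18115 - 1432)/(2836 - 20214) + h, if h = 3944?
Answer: 68522149/17378 ≈ 3943.0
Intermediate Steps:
(18115 - 1432)/(2836 - 20214) + h = (18115 - 1432)/(2836 - 20214) + 3944 = 16683/(-17378) + 3944 = 16683*(-1/17378) + 3944 = -16683/17378 + 3944 = 68522149/17378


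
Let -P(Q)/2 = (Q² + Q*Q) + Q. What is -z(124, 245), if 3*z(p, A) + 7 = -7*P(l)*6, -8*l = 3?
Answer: 119/24 ≈ 4.9583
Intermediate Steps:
l = -3/8 (l = -⅛*3 = -3/8 ≈ -0.37500)
P(Q) = -4*Q² - 2*Q (P(Q) = -2*((Q² + Q*Q) + Q) = -2*((Q² + Q²) + Q) = -2*(2*Q² + Q) = -2*(Q + 2*Q²) = -4*Q² - 2*Q)
z(p, A) = -119/24 (z(p, A) = -7/3 + (-(-14)*(-3)*(1 + 2*(-3/8))/8*6)/3 = -7/3 + (-(-14)*(-3)*(1 - ¾)/8*6)/3 = -7/3 + (-(-14)*(-3)/(8*4)*6)/3 = -7/3 + (-7*3/16*6)/3 = -7/3 + (-21/16*6)/3 = -7/3 + (⅓)*(-63/8) = -7/3 - 21/8 = -119/24)
-z(124, 245) = -1*(-119/24) = 119/24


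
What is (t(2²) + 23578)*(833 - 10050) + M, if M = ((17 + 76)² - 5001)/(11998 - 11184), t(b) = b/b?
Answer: -88452348877/407 ≈ -2.1733e+8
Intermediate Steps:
t(b) = 1
M = 1824/407 (M = (93² - 5001)/814 = (8649 - 5001)*(1/814) = 3648*(1/814) = 1824/407 ≈ 4.4816)
(t(2²) + 23578)*(833 - 10050) + M = (1 + 23578)*(833 - 10050) + 1824/407 = 23579*(-9217) + 1824/407 = -217327643 + 1824/407 = -88452348877/407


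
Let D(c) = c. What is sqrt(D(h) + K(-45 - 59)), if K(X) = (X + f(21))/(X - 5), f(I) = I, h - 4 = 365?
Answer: 4*sqrt(274571)/109 ≈ 19.229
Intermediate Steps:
h = 369 (h = 4 + 365 = 369)
K(X) = (21 + X)/(-5 + X) (K(X) = (X + 21)/(X - 5) = (21 + X)/(-5 + X))
sqrt(D(h) + K(-45 - 59)) = sqrt(369 + (21 + (-45 - 59))/(-5 + (-45 - 59))) = sqrt(369 + (21 - 104)/(-5 - 104)) = sqrt(369 - 83/(-109)) = sqrt(369 - 1/109*(-83)) = sqrt(369 + 83/109) = sqrt(40304/109) = 4*sqrt(274571)/109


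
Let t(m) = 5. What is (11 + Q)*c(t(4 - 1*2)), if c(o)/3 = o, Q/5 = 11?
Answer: 990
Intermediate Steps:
Q = 55 (Q = 5*11 = 55)
c(o) = 3*o
(11 + Q)*c(t(4 - 1*2)) = (11 + 55)*(3*5) = 66*15 = 990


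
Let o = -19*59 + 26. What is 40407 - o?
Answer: 41502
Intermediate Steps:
o = -1095 (o = -1121 + 26 = -1095)
40407 - o = 40407 - 1*(-1095) = 40407 + 1095 = 41502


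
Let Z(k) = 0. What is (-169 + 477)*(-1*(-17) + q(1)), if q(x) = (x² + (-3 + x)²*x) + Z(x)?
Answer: 6776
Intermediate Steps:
q(x) = x² + x*(-3 + x)² (q(x) = (x² + (-3 + x)²*x) + 0 = (x² + x*(-3 + x)²) + 0 = x² + x*(-3 + x)²)
(-169 + 477)*(-1*(-17) + q(1)) = (-169 + 477)*(-1*(-17) + 1*(1 + (-3 + 1)²)) = 308*(17 + 1*(1 + (-2)²)) = 308*(17 + 1*(1 + 4)) = 308*(17 + 1*5) = 308*(17 + 5) = 308*22 = 6776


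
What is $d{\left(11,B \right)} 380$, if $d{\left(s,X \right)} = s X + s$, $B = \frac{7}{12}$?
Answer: $\frac{19855}{3} \approx 6618.3$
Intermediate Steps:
$B = \frac{7}{12}$ ($B = 7 \cdot \frac{1}{12} = \frac{7}{12} \approx 0.58333$)
$d{\left(s,X \right)} = s + X s$ ($d{\left(s,X \right)} = X s + s = s + X s$)
$d{\left(11,B \right)} 380 = 11 \left(1 + \frac{7}{12}\right) 380 = 11 \cdot \frac{19}{12} \cdot 380 = \frac{209}{12} \cdot 380 = \frac{19855}{3}$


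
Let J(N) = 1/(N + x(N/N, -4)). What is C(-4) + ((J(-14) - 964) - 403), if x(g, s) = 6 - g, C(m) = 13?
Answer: -12187/9 ≈ -1354.1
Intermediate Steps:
J(N) = 1/(5 + N) (J(N) = 1/(N + (6 - N/N)) = 1/(N + (6 - 1*1)) = 1/(N + (6 - 1)) = 1/(N + 5) = 1/(5 + N))
C(-4) + ((J(-14) - 964) - 403) = 13 + ((1/(5 - 14) - 964) - 403) = 13 + ((1/(-9) - 964) - 403) = 13 + ((-1/9 - 964) - 403) = 13 + (-8677/9 - 403) = 13 - 12304/9 = -12187/9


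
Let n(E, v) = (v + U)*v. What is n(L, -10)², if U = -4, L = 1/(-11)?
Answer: 19600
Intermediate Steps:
L = -1/11 ≈ -0.090909
n(E, v) = v*(-4 + v) (n(E, v) = (v - 4)*v = (-4 + v)*v = v*(-4 + v))
n(L, -10)² = (-10*(-4 - 10))² = (-10*(-14))² = 140² = 19600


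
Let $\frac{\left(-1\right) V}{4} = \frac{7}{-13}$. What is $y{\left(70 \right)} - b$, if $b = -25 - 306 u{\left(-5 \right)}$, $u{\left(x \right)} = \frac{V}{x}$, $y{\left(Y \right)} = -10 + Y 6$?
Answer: $\frac{19707}{65} \approx 303.18$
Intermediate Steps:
$V = \frac{28}{13}$ ($V = - 4 \frac{7}{-13} = - 4 \cdot 7 \left(- \frac{1}{13}\right) = \left(-4\right) \left(- \frac{7}{13}\right) = \frac{28}{13} \approx 2.1538$)
$y{\left(Y \right)} = -10 + 6 Y$
$u{\left(x \right)} = \frac{28}{13 x}$
$b = \frac{6943}{65}$ ($b = -25 - 306 \frac{28}{13 \left(-5\right)} = -25 - 306 \cdot \frac{28}{13} \left(- \frac{1}{5}\right) = -25 - - \frac{8568}{65} = -25 + \frac{8568}{65} = \frac{6943}{65} \approx 106.82$)
$y{\left(70 \right)} - b = \left(-10 + 6 \cdot 70\right) - \frac{6943}{65} = \left(-10 + 420\right) - \frac{6943}{65} = 410 - \frac{6943}{65} = \frac{19707}{65}$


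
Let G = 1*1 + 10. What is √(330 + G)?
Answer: √341 ≈ 18.466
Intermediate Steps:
G = 11 (G = 1 + 10 = 11)
√(330 + G) = √(330 + 11) = √341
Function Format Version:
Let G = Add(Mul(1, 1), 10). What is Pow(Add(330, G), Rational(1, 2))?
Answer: Pow(341, Rational(1, 2)) ≈ 18.466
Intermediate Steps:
G = 11 (G = Add(1, 10) = 11)
Pow(Add(330, G), Rational(1, 2)) = Pow(Add(330, 11), Rational(1, 2)) = Pow(341, Rational(1, 2))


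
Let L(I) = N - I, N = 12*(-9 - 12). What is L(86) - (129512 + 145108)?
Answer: -274958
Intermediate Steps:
N = -252 (N = 12*(-21) = -252)
L(I) = -252 - I
L(86) - (129512 + 145108) = (-252 - 1*86) - (129512 + 145108) = (-252 - 86) - 1*274620 = -338 - 274620 = -274958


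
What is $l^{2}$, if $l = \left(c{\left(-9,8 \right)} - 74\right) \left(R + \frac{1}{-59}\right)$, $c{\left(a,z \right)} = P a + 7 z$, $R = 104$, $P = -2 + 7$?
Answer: $\frac{149386115025}{3481} \approx 4.2915 \cdot 10^{7}$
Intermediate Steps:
$P = 5$
$c{\left(a,z \right)} = 5 a + 7 z$
$l = - \frac{386505}{59}$ ($l = \left(\left(5 \left(-9\right) + 7 \cdot 8\right) - 74\right) \left(104 + \frac{1}{-59}\right) = \left(\left(-45 + 56\right) - 74\right) \left(104 - \frac{1}{59}\right) = \left(11 - 74\right) \frac{6135}{59} = \left(-63\right) \frac{6135}{59} = - \frac{386505}{59} \approx -6550.9$)
$l^{2} = \left(- \frac{386505}{59}\right)^{2} = \frac{149386115025}{3481}$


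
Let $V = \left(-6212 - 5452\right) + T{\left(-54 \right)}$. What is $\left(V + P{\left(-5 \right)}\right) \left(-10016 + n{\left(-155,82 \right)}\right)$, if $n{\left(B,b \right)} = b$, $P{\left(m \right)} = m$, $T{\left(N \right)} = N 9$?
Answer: $120747770$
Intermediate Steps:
$T{\left(N \right)} = 9 N$
$V = -12150$ ($V = \left(-6212 - 5452\right) + 9 \left(-54\right) = -11664 - 486 = -12150$)
$\left(V + P{\left(-5 \right)}\right) \left(-10016 + n{\left(-155,82 \right)}\right) = \left(-12150 - 5\right) \left(-10016 + 82\right) = \left(-12155\right) \left(-9934\right) = 120747770$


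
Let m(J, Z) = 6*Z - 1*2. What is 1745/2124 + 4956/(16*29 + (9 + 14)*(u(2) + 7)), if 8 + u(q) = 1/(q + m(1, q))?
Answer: 135593203/11289060 ≈ 12.011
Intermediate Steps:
m(J, Z) = -2 + 6*Z (m(J, Z) = 6*Z - 2 = -2 + 6*Z)
u(q) = -8 + 1/(-2 + 7*q) (u(q) = -8 + 1/(q + (-2 + 6*q)) = -8 + 1/(-2 + 7*q))
1745/2124 + 4956/(16*29 + (9 + 14)*(u(2) + 7)) = 1745/2124 + 4956/(16*29 + (9 + 14)*((17 - 56*2)/(-2 + 7*2) + 7)) = 1745*(1/2124) + 4956/(464 + 23*((17 - 112)/(-2 + 14) + 7)) = 1745/2124 + 4956/(464 + 23*(-95/12 + 7)) = 1745/2124 + 4956/(464 + 23*(-11/12)) = 1745/2124 + 4956/(464 - 253/12) = 1745/2124 + 4956/(5315/12) = 1745/2124 + 4956*(12/5315) = 1745/2124 + 59472/5315 = 135593203/11289060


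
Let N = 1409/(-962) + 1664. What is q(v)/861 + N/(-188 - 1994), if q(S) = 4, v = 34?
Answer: -1368651763/1807311324 ≈ -0.75729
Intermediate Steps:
N = 1599359/962 (N = 1409*(-1/962) + 1664 = -1409/962 + 1664 = 1599359/962 ≈ 1662.5)
q(v)/861 + N/(-188 - 1994) = 4/861 + 1599359/(962*(-188 - 1994)) = 4*(1/861) + (1599359/962)/(-2182) = 4/861 + (1599359/962)*(-1/2182) = 4/861 - 1599359/2099084 = -1368651763/1807311324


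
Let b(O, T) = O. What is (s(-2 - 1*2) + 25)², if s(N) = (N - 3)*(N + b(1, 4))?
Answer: 2116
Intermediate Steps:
s(N) = (1 + N)*(-3 + N) (s(N) = (N - 3)*(N + 1) = (-3 + N)*(1 + N) = (1 + N)*(-3 + N))
(s(-2 - 1*2) + 25)² = ((-3 + (-2 - 1*2)² - 2*(-2 - 1*2)) + 25)² = ((-3 + (-2 - 2)² - 2*(-2 - 2)) + 25)² = ((-3 + (-4)² - 2*(-4)) + 25)² = ((-3 + 16 + 8) + 25)² = (21 + 25)² = 46² = 2116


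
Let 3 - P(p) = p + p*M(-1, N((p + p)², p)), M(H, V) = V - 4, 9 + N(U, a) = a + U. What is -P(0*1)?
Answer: -3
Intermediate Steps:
N(U, a) = -9 + U + a (N(U, a) = -9 + (a + U) = -9 + (U + a) = -9 + U + a)
M(H, V) = -4 + V
P(p) = 3 - p - p*(-13 + p + 4*p²) (P(p) = 3 - (p + p*(-4 + (-9 + (p + p)² + p))) = 3 - (p + p*(-4 + (-9 + (2*p)² + p))) = 3 - (p + p*(-4 + (-9 + 4*p² + p))) = 3 - (p + p*(-4 + (-9 + p + 4*p²))) = 3 - (p + p*(-13 + p + 4*p²)) = 3 + (-p - p*(-13 + p + 4*p²)) = 3 - p - p*(-13 + p + 4*p²))
-P(0*1) = -(3 - 0 - 0*1*(-13 + 0*1 + 4*(0*1)²)) = -(3 - 1*0 - 1*0*(-13 + 0 + 4*0²)) = -(3 + 0 - 1*0*(-13 + 0 + 4*0)) = -(3 + 0 - 1*0*(-13 + 0 + 0)) = -(3 + 0 - 1*0*(-13)) = -(3 + 0 + 0) = -1*3 = -3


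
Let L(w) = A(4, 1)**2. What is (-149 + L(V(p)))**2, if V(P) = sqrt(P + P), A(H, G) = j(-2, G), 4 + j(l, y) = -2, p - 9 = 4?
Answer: 12769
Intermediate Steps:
p = 13 (p = 9 + 4 = 13)
j(l, y) = -6 (j(l, y) = -4 - 2 = -6)
A(H, G) = -6
V(P) = sqrt(2)*sqrt(P) (V(P) = sqrt(2*P) = sqrt(2)*sqrt(P))
L(w) = 36 (L(w) = (-6)**2 = 36)
(-149 + L(V(p)))**2 = (-149 + 36)**2 = (-113)**2 = 12769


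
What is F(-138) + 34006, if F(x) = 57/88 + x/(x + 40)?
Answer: 146642737/4312 ≈ 34008.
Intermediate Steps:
F(x) = 57/88 + x/(40 + x) (F(x) = 57*(1/88) + x/(40 + x) = 57/88 + x/(40 + x))
F(-138) + 34006 = 5*(456 + 29*(-138))/(88*(40 - 138)) + 34006 = (5/88)*(456 - 4002)/(-98) + 34006 = (5/88)*(-1/98)*(-3546) + 34006 = 8865/4312 + 34006 = 146642737/4312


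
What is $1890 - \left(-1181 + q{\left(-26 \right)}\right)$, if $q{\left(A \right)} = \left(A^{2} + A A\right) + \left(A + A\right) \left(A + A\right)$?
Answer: $-985$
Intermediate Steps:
$q{\left(A \right)} = 6 A^{2}$ ($q{\left(A \right)} = \left(A^{2} + A^{2}\right) + 2 A 2 A = 2 A^{2} + 4 A^{2} = 6 A^{2}$)
$1890 - \left(-1181 + q{\left(-26 \right)}\right) = 1890 - \left(-1181 + 6 \left(-26\right)^{2}\right) = 1890 - \left(-1181 + 6 \cdot 676\right) = 1890 - \left(-1181 + 4056\right) = 1890 - 2875 = -985$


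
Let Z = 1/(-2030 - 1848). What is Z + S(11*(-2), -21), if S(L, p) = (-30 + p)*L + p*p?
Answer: 6061313/3878 ≈ 1563.0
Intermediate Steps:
S(L, p) = p² + L*(-30 + p) (S(L, p) = L*(-30 + p) + p² = p² + L*(-30 + p))
Z = -1/3878 (Z = 1/(-3878) = -1/3878 ≈ -0.00025787)
Z + S(11*(-2), -21) = -1/3878 + ((-21)² - 330*(-2) + (11*(-2))*(-21)) = -1/3878 + (441 - 30*(-22) - 22*(-21)) = -1/3878 + (441 + 660 + 462) = -1/3878 + 1563 = 6061313/3878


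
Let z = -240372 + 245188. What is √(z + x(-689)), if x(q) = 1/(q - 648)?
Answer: √8608930967/1337 ≈ 69.397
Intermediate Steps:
x(q) = 1/(-648 + q)
z = 4816
√(z + x(-689)) = √(4816 + 1/(-648 - 689)) = √(4816 + 1/(-1337)) = √(4816 - 1/1337) = √(6438991/1337) = √8608930967/1337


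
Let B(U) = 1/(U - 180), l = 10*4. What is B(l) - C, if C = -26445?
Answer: 3702299/140 ≈ 26445.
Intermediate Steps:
l = 40
B(U) = 1/(-180 + U)
B(l) - C = 1/(-180 + 40) - 1*(-26445) = 1/(-140) + 26445 = -1/140 + 26445 = 3702299/140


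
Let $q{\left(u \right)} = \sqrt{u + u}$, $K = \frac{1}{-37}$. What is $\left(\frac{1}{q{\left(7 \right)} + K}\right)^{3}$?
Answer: $\frac{2912496847}{7039251317125} + \frac{35925792209 \sqrt{14}}{7039251317125} \approx 0.01951$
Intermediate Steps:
$K = - \frac{1}{37} \approx -0.027027$
$q{\left(u \right)} = \sqrt{2} \sqrt{u}$ ($q{\left(u \right)} = \sqrt{2 u} = \sqrt{2} \sqrt{u}$)
$\left(\frac{1}{q{\left(7 \right)} + K}\right)^{3} = \left(\frac{1}{\sqrt{2} \sqrt{7} - \frac{1}{37}}\right)^{3} = \left(\frac{1}{\sqrt{14} - \frac{1}{37}}\right)^{3} = \left(\frac{1}{- \frac{1}{37} + \sqrt{14}}\right)^{3} = \frac{1}{\left(- \frac{1}{37} + \sqrt{14}\right)^{3}}$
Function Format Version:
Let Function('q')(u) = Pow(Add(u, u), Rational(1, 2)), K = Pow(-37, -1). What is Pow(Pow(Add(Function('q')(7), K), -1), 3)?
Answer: Add(Rational(2912496847, 7039251317125), Mul(Rational(35925792209, 7039251317125), Pow(14, Rational(1, 2)))) ≈ 0.019510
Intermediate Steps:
K = Rational(-1, 37) ≈ -0.027027
Function('q')(u) = Mul(Pow(2, Rational(1, 2)), Pow(u, Rational(1, 2))) (Function('q')(u) = Pow(Mul(2, u), Rational(1, 2)) = Mul(Pow(2, Rational(1, 2)), Pow(u, Rational(1, 2))))
Pow(Pow(Add(Function('q')(7), K), -1), 3) = Pow(Pow(Add(Mul(Pow(2, Rational(1, 2)), Pow(7, Rational(1, 2))), Rational(-1, 37)), -1), 3) = Pow(Pow(Add(Pow(14, Rational(1, 2)), Rational(-1, 37)), -1), 3) = Pow(Pow(Add(Rational(-1, 37), Pow(14, Rational(1, 2))), -1), 3) = Pow(Add(Rational(-1, 37), Pow(14, Rational(1, 2))), -3)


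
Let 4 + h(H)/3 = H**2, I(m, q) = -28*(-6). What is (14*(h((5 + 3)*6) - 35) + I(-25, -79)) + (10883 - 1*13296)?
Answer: 93865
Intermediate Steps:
I(m, q) = 168
h(H) = -12 + 3*H**2
(14*(h((5 + 3)*6) - 35) + I(-25, -79)) + (10883 - 1*13296) = (14*((-12 + 3*((5 + 3)*6)**2) - 35) + 168) + (10883 - 1*13296) = (14*((-12 + 3*(8*6)**2) - 35) + 168) + (10883 - 13296) = (14*((-12 + 3*48**2) - 35) + 168) - 2413 = (14*((-12 + 3*2304) - 35) + 168) - 2413 = (14*((-12 + 6912) - 35) + 168) - 2413 = (14*(6900 - 35) + 168) - 2413 = (14*6865 + 168) - 2413 = (96110 + 168) - 2413 = 96278 - 2413 = 93865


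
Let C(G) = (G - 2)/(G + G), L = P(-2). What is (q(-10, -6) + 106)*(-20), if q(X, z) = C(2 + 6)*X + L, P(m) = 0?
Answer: -2045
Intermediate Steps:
L = 0
C(G) = (-2 + G)/(2*G) (C(G) = (-2 + G)/((2*G)) = (-2 + G)*(1/(2*G)) = (-2 + G)/(2*G))
q(X, z) = 3*X/8 (q(X, z) = ((-2 + (2 + 6))/(2*(2 + 6)))*X + 0 = ((½)*(-2 + 8)/8)*X + 0 = ((½)*(⅛)*6)*X + 0 = 3*X/8 + 0 = 3*X/8)
(q(-10, -6) + 106)*(-20) = ((3/8)*(-10) + 106)*(-20) = (-15/4 + 106)*(-20) = (409/4)*(-20) = -2045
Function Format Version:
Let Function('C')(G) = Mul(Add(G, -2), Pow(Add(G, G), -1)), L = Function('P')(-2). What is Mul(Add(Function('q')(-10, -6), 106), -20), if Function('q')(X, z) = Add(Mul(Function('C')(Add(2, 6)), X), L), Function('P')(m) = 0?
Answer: -2045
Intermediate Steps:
L = 0
Function('C')(G) = Mul(Rational(1, 2), Pow(G, -1), Add(-2, G)) (Function('C')(G) = Mul(Add(-2, G), Pow(Mul(2, G), -1)) = Mul(Add(-2, G), Mul(Rational(1, 2), Pow(G, -1))) = Mul(Rational(1, 2), Pow(G, -1), Add(-2, G)))
Function('q')(X, z) = Mul(Rational(3, 8), X) (Function('q')(X, z) = Add(Mul(Mul(Rational(1, 2), Pow(Add(2, 6), -1), Add(-2, Add(2, 6))), X), 0) = Add(Mul(Mul(Rational(1, 2), Pow(8, -1), Add(-2, 8)), X), 0) = Add(Mul(Mul(Rational(1, 2), Rational(1, 8), 6), X), 0) = Add(Mul(Rational(3, 8), X), 0) = Mul(Rational(3, 8), X))
Mul(Add(Function('q')(-10, -6), 106), -20) = Mul(Add(Mul(Rational(3, 8), -10), 106), -20) = Mul(Add(Rational(-15, 4), 106), -20) = Mul(Rational(409, 4), -20) = -2045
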